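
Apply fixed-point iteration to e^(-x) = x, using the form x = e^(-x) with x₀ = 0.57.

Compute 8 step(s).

Equation: e^(-x) = x
Fixed-point form: x = e^(-x)
x₀ = 0.57

x_1 = g(0.570000) = 0.565525
x_2 = g(0.565525) = 0.568062
x_3 = g(0.568062) = 0.566623
x_4 = g(0.566623) = 0.567439
x_5 = g(0.567439) = 0.566976
x_6 = g(0.566976) = 0.567238
x_7 = g(0.567238) = 0.567089
x_8 = g(0.567089) = 0.567174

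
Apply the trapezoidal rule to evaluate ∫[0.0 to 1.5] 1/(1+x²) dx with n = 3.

f(x) = 1/(1+x²)
a = 0.0, b = 1.5, n = 3
h = (b - a)/n = 0.500000

Trapezoidal rule: (h/2)[f(x₀) + 2f(x₁) + 2f(x₂) + ... + f(xₙ)]

x_0 = 0.0000, f(x_0) = 1.000000, coefficient = 1
x_1 = 0.5000, f(x_1) = 0.800000, coefficient = 2
x_2 = 1.0000, f(x_2) = 0.500000, coefficient = 2
x_3 = 1.5000, f(x_3) = 0.307692, coefficient = 1

I ≈ (0.500000/2) × 3.907692 = 0.976923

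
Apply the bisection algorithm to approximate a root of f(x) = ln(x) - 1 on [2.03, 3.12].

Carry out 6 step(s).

f(x) = ln(x) - 1
Initial interval: [2.03, 3.12]

Iteration 1:
  c_1 = (2.030000 + 3.120000)/2 = 2.575000
  f(c_1) = f(2.575000) = -0.054150
  f(a) × f(c) ≥ 0, new interval: [2.575000, 3.120000]
Iteration 2:
  c_2 = (2.575000 + 3.120000)/2 = 2.847500
  f(c_2) = f(2.847500) = 0.046441
  f(a) × f(c) < 0, new interval: [2.575000, 2.847500]
Iteration 3:
  c_3 = (2.575000 + 2.847500)/2 = 2.711250
  f(c_3) = f(2.711250) = -0.002590
  f(a) × f(c) ≥ 0, new interval: [2.711250, 2.847500]
Iteration 4:
  c_4 = (2.711250 + 2.847500)/2 = 2.779375
  f(c_4) = f(2.779375) = 0.022226
  f(a) × f(c) < 0, new interval: [2.711250, 2.779375]
Iteration 5:
  c_5 = (2.711250 + 2.779375)/2 = 2.745312
  f(c_5) = f(2.745312) = 0.009895
  f(a) × f(c) < 0, new interval: [2.711250, 2.745312]
Iteration 6:
  c_6 = (2.711250 + 2.745312)/2 = 2.728281
  f(c_6) = f(2.728281) = 0.003672
  f(a) × f(c) < 0, new interval: [2.711250, 2.728281]

After 6 iteration(s), the approximation is c_6 = 2.728281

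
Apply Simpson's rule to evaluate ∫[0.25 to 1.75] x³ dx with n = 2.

f(x) = x³
a = 0.25, b = 1.75, n = 2
h = (b - a)/n = 0.750000

Simpson's rule: (h/3)[f(x₀) + 4f(x₁) + 2f(x₂) + ... + f(xₙ)]

x_0 = 0.2500, f(x_0) = 0.015625, coefficient = 1
x_1 = 1.0000, f(x_1) = 1.000000, coefficient = 4
x_2 = 1.7500, f(x_2) = 5.359375, coefficient = 1

I ≈ (0.750000/3) × 9.375000 = 2.343750
Exact value: 2.343750
Error: 0.000000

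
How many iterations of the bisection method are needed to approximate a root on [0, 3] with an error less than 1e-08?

We need (b-a)/2^n ≤ 1e-08
(3 - 0)/2^n ≤ 1e-08
3/2^n ≤ 1e-08
2^n ≥ 300000000
n ≥ log₂(300000000) = 28.16
n ≥ 29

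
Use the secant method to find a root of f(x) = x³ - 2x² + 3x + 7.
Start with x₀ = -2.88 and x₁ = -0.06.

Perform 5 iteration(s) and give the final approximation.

f(x) = x³ - 2x² + 3x + 7
x₀ = -2.88, x₁ = -0.06

Secant formula: x_{n+1} = x_n - f(x_n)(x_n - x_{n-1})/(f(x_n) - f(x_{n-1}))

Iteration 1:
  f(-2.880000) = -42.116672
  f(-0.060000) = 6.812584
  x_2 = -0.060000 - 6.812584×(-0.060000 - (-2.880000))/(6.812584 - (-42.116672))
       = -0.452638
Iteration 2:
  f(-0.060000) = 6.812584
  f(-0.452638) = 5.139586
  x_3 = -0.452638 - 5.139586×(-0.452638 - (-0.060000))/(5.139586 - 6.812584)
       = -1.658855
Iteration 3:
  f(-0.452638) = 5.139586
  f(-1.658855) = -8.044993
  x_4 = -1.658855 - (-8.044993)×(-1.658855 - (-0.452638))/(-8.044993 - 5.139586)
       = -0.922843
Iteration 4:
  f(-1.658855) = -8.044993
  f(-0.922843) = 1.742264
  x_5 = -0.922843 - 1.742264×(-0.922843 - (-1.658855))/(1.742264 - (-8.044993))
       = -1.053863
Iteration 5:
  f(-0.922843) = 1.742264
  f(-1.053863) = 0.446708
  x_6 = -1.053863 - 0.446708×(-1.053863 - (-0.922843))/(0.446708 - 1.742264)
       = -1.099039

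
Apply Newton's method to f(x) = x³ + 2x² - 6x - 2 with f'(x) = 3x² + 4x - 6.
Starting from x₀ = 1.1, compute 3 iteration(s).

f(x) = x³ + 2x² - 6x - 2
f'(x) = 3x² + 4x - 6
x₀ = 1.1

Newton-Raphson formula: x_{n+1} = x_n - f(x_n)/f'(x_n)

Iteration 1:
  f(1.100000) = -4.849000
  f'(1.100000) = 2.030000
  x_1 = 1.100000 - (-4.849000)/2.030000 = 3.488670
Iteration 2:
  f(3.488670) = 43.869583
  f'(3.488670) = 44.467134
  x_2 = 3.488670 - 43.869583/44.467134 = 2.502108
Iteration 3:
  f(2.502108) = 11.172999
  f'(2.502108) = 22.790065
  x_3 = 2.502108 - 11.172999/22.790065 = 2.011851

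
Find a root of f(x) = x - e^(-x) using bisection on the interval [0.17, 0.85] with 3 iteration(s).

f(x) = x - e^(-x)
Initial interval: [0.17, 0.85]

Iteration 1:
  c_1 = (0.170000 + 0.850000)/2 = 0.510000
  f(c_1) = f(0.510000) = -0.090496
  f(a) × f(c) ≥ 0, new interval: [0.510000, 0.850000]
Iteration 2:
  c_2 = (0.510000 + 0.850000)/2 = 0.680000
  f(c_2) = f(0.680000) = 0.173383
  f(a) × f(c) < 0, new interval: [0.510000, 0.680000]
Iteration 3:
  c_3 = (0.510000 + 0.680000)/2 = 0.595000
  f(c_3) = f(0.595000) = 0.043437
  f(a) × f(c) < 0, new interval: [0.510000, 0.595000]

After 3 iteration(s), the approximation is c_3 = 0.595000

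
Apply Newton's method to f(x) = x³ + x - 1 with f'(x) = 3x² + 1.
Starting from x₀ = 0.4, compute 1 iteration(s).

f(x) = x³ + x - 1
f'(x) = 3x² + 1
x₀ = 0.4

Newton-Raphson formula: x_{n+1} = x_n - f(x_n)/f'(x_n)

Iteration 1:
  f(0.400000) = -0.536000
  f'(0.400000) = 1.480000
  x_1 = 0.400000 - (-0.536000)/1.480000 = 0.762162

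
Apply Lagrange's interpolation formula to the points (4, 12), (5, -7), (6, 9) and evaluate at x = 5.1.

Lagrange interpolation formula:
P(x) = Σ yᵢ × Lᵢ(x)
where Lᵢ(x) = Π_{j≠i} (x - xⱼ)/(xᵢ - xⱼ)

L_0(5.1) = (5.1 - 5)/(4 - 5) × (5.1 - 6)/(4 - 6) = -0.045000
L_1(5.1) = (5.1 - 4)/(5 - 4) × (5.1 - 6)/(5 - 6) = 0.990000
L_2(5.1) = (5.1 - 4)/(6 - 4) × (5.1 - 5)/(6 - 5) = 0.055000

P(5.1) = 12×L_0(5.1) + (-7)×L_1(5.1) + 9×L_2(5.1)
P(5.1) = -6.975000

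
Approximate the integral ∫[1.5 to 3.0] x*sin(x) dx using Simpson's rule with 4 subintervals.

f(x) = x*sin(x)
a = 1.5, b = 3.0, n = 4
h = (b - a)/n = 0.375000

Simpson's rule: (h/3)[f(x₀) + 4f(x₁) + 2f(x₂) + ... + f(xₙ)]

x_0 = 1.5000, f(x_0) = 1.496242, coefficient = 1
x_1 = 1.8750, f(x_1) = 1.788911, coefficient = 4
x_2 = 2.2500, f(x_2) = 1.750665, coefficient = 2
x_3 = 2.6250, f(x_3) = 1.296541, coefficient = 4
x_4 = 3.0000, f(x_4) = 0.423360, coefficient = 1

I ≈ (0.375000/3) × 17.762738 = 2.220342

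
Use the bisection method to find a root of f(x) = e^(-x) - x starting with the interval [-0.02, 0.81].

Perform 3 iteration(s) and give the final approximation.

f(x) = e^(-x) - x
Initial interval: [-0.02, 0.81]

Iteration 1:
  c_1 = (-0.020000 + 0.810000)/2 = 0.395000
  f(c_1) = f(0.395000) = 0.278680
  f(a) × f(c) ≥ 0, new interval: [0.395000, 0.810000]
Iteration 2:
  c_2 = (0.395000 + 0.810000)/2 = 0.602500
  f(c_2) = f(0.602500) = -0.055059
  f(a) × f(c) < 0, new interval: [0.395000, 0.602500]
Iteration 3:
  c_3 = (0.395000 + 0.602500)/2 = 0.498750
  f(c_3) = f(0.498750) = 0.108539
  f(a) × f(c) ≥ 0, new interval: [0.498750, 0.602500]

After 3 iteration(s), the approximation is c_3 = 0.498750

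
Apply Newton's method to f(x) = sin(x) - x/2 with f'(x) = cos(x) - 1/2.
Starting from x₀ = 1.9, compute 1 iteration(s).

f(x) = sin(x) - x/2
f'(x) = cos(x) - 1/2
x₀ = 1.9

Newton-Raphson formula: x_{n+1} = x_n - f(x_n)/f'(x_n)

Iteration 1:
  f(1.900000) = -0.003700
  f'(1.900000) = -0.823290
  x_1 = 1.900000 - (-0.003700)/(-0.823290) = 1.895506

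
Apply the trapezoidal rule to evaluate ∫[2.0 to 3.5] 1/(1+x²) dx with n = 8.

f(x) = 1/(1+x²)
a = 2.0, b = 3.5, n = 8
h = (b - a)/n = 0.187500

Trapezoidal rule: (h/2)[f(x₀) + 2f(x₁) + 2f(x₂) + ... + f(xₙ)]

x_0 = 2.0000, f(x_0) = 0.200000, coefficient = 1
x_1 = 2.1875, f(x_1) = 0.172856, coefficient = 2
x_2 = 2.3750, f(x_2) = 0.150588, coefficient = 2
x_3 = 2.5625, f(x_3) = 0.132163, coefficient = 2
x_4 = 2.7500, f(x_4) = 0.116788, coefficient = 2
x_5 = 2.9375, f(x_5) = 0.103854, coefficient = 2
x_6 = 3.1250, f(x_6) = 0.092888, coefficient = 2
x_7 = 3.3125, f(x_7) = 0.083524, coefficient = 2
x_8 = 3.5000, f(x_8) = 0.075472, coefficient = 1

I ≈ (0.187500/2) × 1.980795 = 0.185700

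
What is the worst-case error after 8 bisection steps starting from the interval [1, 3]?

Bisection error bound: |error| ≤ (b-a)/2^n
|error| ≤ (3 - 1)/2^8 = 2/2^8
|error| ≤ 0.0078125000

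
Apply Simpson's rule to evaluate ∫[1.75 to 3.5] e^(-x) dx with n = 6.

f(x) = e^(-x)
a = 1.75, b = 3.5, n = 6
h = (b - a)/n = 0.291667

Simpson's rule: (h/3)[f(x₀) + 4f(x₁) + 2f(x₂) + ... + f(xₙ)]

x_0 = 1.7500, f(x_0) = 0.173774, coefficient = 1
x_1 = 2.0417, f(x_1) = 0.129812, coefficient = 4
x_2 = 2.3333, f(x_2) = 0.096972, coefficient = 2
x_3 = 2.6250, f(x_3) = 0.072440, coefficient = 4
x_4 = 2.9167, f(x_4) = 0.054114, coefficient = 2
x_5 = 3.2083, f(x_5) = 0.040424, coefficient = 4
x_6 = 3.5000, f(x_6) = 0.030197, coefficient = 1

I ≈ (0.291667/3) × 1.476846 = 0.143582
Exact value: 0.143577
Error: 0.000006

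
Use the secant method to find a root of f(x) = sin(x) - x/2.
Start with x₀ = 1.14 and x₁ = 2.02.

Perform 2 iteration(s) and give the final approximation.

f(x) = sin(x) - x/2
x₀ = 1.14, x₁ = 2.02

Secant formula: x_{n+1} = x_n - f(x_n)(x_n - x_{n-1})/(f(x_n) - f(x_{n-1}))

Iteration 1:
  f(1.140000) = 0.338633
  f(2.020000) = -0.109207
  x_2 = 2.020000 - (-0.109207)×(2.020000 - 1.140000)/(-0.109207 - 0.338633)
       = 1.805410
Iteration 2:
  f(2.020000) = -0.109207
  f(1.805410) = 0.069899
  x_3 = 1.805410 - 0.069899×(1.805410 - 2.020000)/(0.069899 - (-0.109207))
       = 1.889157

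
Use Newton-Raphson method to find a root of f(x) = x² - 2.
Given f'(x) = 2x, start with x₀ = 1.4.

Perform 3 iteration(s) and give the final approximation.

f(x) = x² - 2
f'(x) = 2x
x₀ = 1.4

Newton-Raphson formula: x_{n+1} = x_n - f(x_n)/f'(x_n)

Iteration 1:
  f(1.400000) = -0.040000
  f'(1.400000) = 2.800000
  x_1 = 1.400000 - (-0.040000)/2.800000 = 1.414286
Iteration 2:
  f(1.414286) = 0.000204
  f'(1.414286) = 2.828571
  x_2 = 1.414286 - 0.000204/2.828571 = 1.414214
Iteration 3:
  f(1.414214) = 0.000000
  f'(1.414214) = 2.828427
  x_3 = 1.414214 - 0.000000/2.828427 = 1.414214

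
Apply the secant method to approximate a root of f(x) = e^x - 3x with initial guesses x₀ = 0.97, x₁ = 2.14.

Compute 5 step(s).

f(x) = e^x - 3x
x₀ = 0.97, x₁ = 2.14

Secant formula: x_{n+1} = x_n - f(x_n)(x_n - x_{n-1})/(f(x_n) - f(x_{n-1}))

Iteration 1:
  f(0.970000) = -0.272056
  f(2.140000) = 2.079438
  x_2 = 2.140000 - 2.079438×(2.140000 - 0.970000)/(2.079438 - (-0.272056))
       = 1.105363
Iteration 2:
  f(2.140000) = 2.079438
  f(1.105363) = -0.295768
  x_3 = 1.105363 - (-0.295768)×(1.105363 - 2.140000)/(-0.295768 - 2.079438)
       = 1.234199
Iteration 3:
  f(1.105363) = -0.295768
  f(1.234199) = -0.266971
  x_4 = 1.234199 - (-0.266971)×(1.234199 - 1.105363)/(-0.266971 - (-0.295768))
       = 2.428618
Iteration 4:
  f(1.234199) = -0.266971
  f(2.428618) = 4.057339
  x_5 = 2.428618 - 4.057339×(2.428618 - 1.234199)/(4.057339 - (-0.266971))
       = 1.307939
Iteration 5:
  f(2.428618) = 4.057339
  f(1.307939) = -0.225273
  x_6 = 1.307939 - (-0.225273)×(1.307939 - 2.428618)/(-0.225273 - 4.057339)
       = 1.366889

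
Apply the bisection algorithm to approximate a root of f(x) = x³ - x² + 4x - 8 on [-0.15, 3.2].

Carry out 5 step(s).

f(x) = x³ - x² + 4x - 8
Initial interval: [-0.15, 3.2]

Iteration 1:
  c_1 = (-0.150000 + 3.200000)/2 = 1.525000
  f(c_1) = f(1.525000) = -0.679047
  f(a) × f(c) ≥ 0, new interval: [1.525000, 3.200000]
Iteration 2:
  c_2 = (1.525000 + 3.200000)/2 = 2.362500
  f(c_2) = f(2.362500) = 9.054666
  f(a) × f(c) < 0, new interval: [1.525000, 2.362500]
Iteration 3:
  c_3 = (1.525000 + 2.362500)/2 = 1.943750
  f(c_3) = f(1.943750) = 3.340642
  f(a) × f(c) < 0, new interval: [1.525000, 1.943750]
Iteration 4:
  c_4 = (1.525000 + 1.943750)/2 = 1.734375
  f(c_4) = f(1.734375) = 1.146542
  f(a) × f(c) < 0, new interval: [1.525000, 1.734375]
Iteration 5:
  c_5 = (1.525000 + 1.734375)/2 = 1.629688
  f(c_5) = f(1.629688) = 0.191125
  f(a) × f(c) < 0, new interval: [1.525000, 1.629688]

After 5 iteration(s), the approximation is c_5 = 1.629688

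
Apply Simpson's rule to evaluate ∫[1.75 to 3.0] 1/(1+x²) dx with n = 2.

f(x) = 1/(1+x²)
a = 1.75, b = 3.0, n = 2
h = (b - a)/n = 0.625000

Simpson's rule: (h/3)[f(x₀) + 4f(x₁) + 2f(x₂) + ... + f(xₙ)]

x_0 = 1.7500, f(x_0) = 0.246154, coefficient = 1
x_1 = 2.3750, f(x_1) = 0.150588, coefficient = 4
x_2 = 3.0000, f(x_2) = 0.100000, coefficient = 1

I ≈ (0.625000/3) × 0.948507 = 0.197606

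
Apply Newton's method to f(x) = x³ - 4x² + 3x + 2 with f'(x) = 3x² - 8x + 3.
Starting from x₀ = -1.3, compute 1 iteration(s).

f(x) = x³ - 4x² + 3x + 2
f'(x) = 3x² - 8x + 3
x₀ = -1.3

Newton-Raphson formula: x_{n+1} = x_n - f(x_n)/f'(x_n)

Iteration 1:
  f(-1.300000) = -10.857000
  f'(-1.300000) = 18.470000
  x_1 = -1.300000 - (-10.857000)/18.470000 = -0.712182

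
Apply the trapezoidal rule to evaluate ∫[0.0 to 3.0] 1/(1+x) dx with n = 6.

f(x) = 1/(1+x)
a = 0.0, b = 3.0, n = 6
h = (b - a)/n = 0.500000

Trapezoidal rule: (h/2)[f(x₀) + 2f(x₁) + 2f(x₂) + ... + f(xₙ)]

x_0 = 0.0000, f(x_0) = 1.000000, coefficient = 1
x_1 = 0.5000, f(x_1) = 0.666667, coefficient = 2
x_2 = 1.0000, f(x_2) = 0.500000, coefficient = 2
x_3 = 1.5000, f(x_3) = 0.400000, coefficient = 2
x_4 = 2.0000, f(x_4) = 0.333333, coefficient = 2
x_5 = 2.5000, f(x_5) = 0.285714, coefficient = 2
x_6 = 3.0000, f(x_6) = 0.250000, coefficient = 1

I ≈ (0.500000/2) × 5.621429 = 1.405357
Exact value: 1.386294
Error: 0.019063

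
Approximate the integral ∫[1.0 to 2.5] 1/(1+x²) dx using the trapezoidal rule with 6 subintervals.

f(x) = 1/(1+x²)
a = 1.0, b = 2.5, n = 6
h = (b - a)/n = 0.250000

Trapezoidal rule: (h/2)[f(x₀) + 2f(x₁) + 2f(x₂) + ... + f(xₙ)]

x_0 = 1.0000, f(x_0) = 0.500000, coefficient = 1
x_1 = 1.2500, f(x_1) = 0.390244, coefficient = 2
x_2 = 1.5000, f(x_2) = 0.307692, coefficient = 2
x_3 = 1.7500, f(x_3) = 0.246154, coefficient = 2
x_4 = 2.0000, f(x_4) = 0.200000, coefficient = 2
x_5 = 2.2500, f(x_5) = 0.164948, coefficient = 2
x_6 = 2.5000, f(x_6) = 0.137931, coefficient = 1

I ≈ (0.250000/2) × 3.256008 = 0.407001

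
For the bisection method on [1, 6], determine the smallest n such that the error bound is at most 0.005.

We need (b-a)/2^n ≤ 0.005
(6 - 1)/2^n ≤ 0.005
5/2^n ≤ 0.005
2^n ≥ 1000
n ≥ log₂(1000) = 9.97
n ≥ 10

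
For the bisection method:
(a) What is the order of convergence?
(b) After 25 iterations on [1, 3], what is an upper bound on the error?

(a) Bisection has linear (order 1) convergence; the error is halved each step.

(b) Error bound = (b-a)/2^n = (3 - 1)/2^{25}
    = 2/2^{25}

(a) 1 (linear); (b) error ≤ 5.96e-08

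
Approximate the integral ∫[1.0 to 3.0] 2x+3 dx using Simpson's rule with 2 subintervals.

f(x) = 2x+3
a = 1.0, b = 3.0, n = 2
h = (b - a)/n = 1.000000

Simpson's rule: (h/3)[f(x₀) + 4f(x₁) + 2f(x₂) + ... + f(xₙ)]

x_0 = 1.0000, f(x_0) = 5.000000, coefficient = 1
x_1 = 2.0000, f(x_1) = 7.000000, coefficient = 4
x_2 = 3.0000, f(x_2) = 9.000000, coefficient = 1

I ≈ (1.000000/3) × 42.000000 = 14.000000
Exact value: 14.000000
Error: 0.000000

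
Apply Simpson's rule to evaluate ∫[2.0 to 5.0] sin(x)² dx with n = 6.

f(x) = sin(x)²
a = 2.0, b = 5.0, n = 6
h = (b - a)/n = 0.500000

Simpson's rule: (h/3)[f(x₀) + 4f(x₁) + 2f(x₂) + ... + f(xₙ)]

x_0 = 2.0000, f(x_0) = 0.826822, coefficient = 1
x_1 = 2.5000, f(x_1) = 0.358169, coefficient = 4
x_2 = 3.0000, f(x_2) = 0.019915, coefficient = 2
x_3 = 3.5000, f(x_3) = 0.123049, coefficient = 4
x_4 = 4.0000, f(x_4) = 0.572750, coefficient = 2
x_5 = 4.5000, f(x_5) = 0.955565, coefficient = 4
x_6 = 5.0000, f(x_6) = 0.919536, coefficient = 1

I ≈ (0.500000/3) × 8.678819 = 1.446470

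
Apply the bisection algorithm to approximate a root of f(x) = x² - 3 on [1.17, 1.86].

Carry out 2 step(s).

f(x) = x² - 3
Initial interval: [1.17, 1.86]

Iteration 1:
  c_1 = (1.170000 + 1.860000)/2 = 1.515000
  f(c_1) = f(1.515000) = -0.704775
  f(a) × f(c) ≥ 0, new interval: [1.515000, 1.860000]
Iteration 2:
  c_2 = (1.515000 + 1.860000)/2 = 1.687500
  f(c_2) = f(1.687500) = -0.152344
  f(a) × f(c) ≥ 0, new interval: [1.687500, 1.860000]

After 2 iteration(s), the approximation is c_2 = 1.687500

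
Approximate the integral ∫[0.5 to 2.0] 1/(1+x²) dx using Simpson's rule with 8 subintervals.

f(x) = 1/(1+x²)
a = 0.5, b = 2.0, n = 8
h = (b - a)/n = 0.187500

Simpson's rule: (h/3)[f(x₀) + 4f(x₁) + 2f(x₂) + ... + f(xₙ)]

x_0 = 0.5000, f(x_0) = 0.800000, coefficient = 1
x_1 = 0.6875, f(x_1) = 0.679045, coefficient = 4
x_2 = 0.8750, f(x_2) = 0.566372, coefficient = 2
x_3 = 1.0625, f(x_3) = 0.469725, coefficient = 4
x_4 = 1.2500, f(x_4) = 0.390244, coefficient = 2
x_5 = 1.4375, f(x_5) = 0.326115, coefficient = 4
x_6 = 1.6250, f(x_6) = 0.274678, coefficient = 2
x_7 = 1.8125, f(x_7) = 0.233364, coefficient = 4
x_8 = 2.0000, f(x_8) = 0.200000, coefficient = 1

I ≈ (0.187500/3) × 10.295580 = 0.643474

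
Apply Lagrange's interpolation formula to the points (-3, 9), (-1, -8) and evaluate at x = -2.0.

Lagrange interpolation formula:
P(x) = Σ yᵢ × Lᵢ(x)
where Lᵢ(x) = Π_{j≠i} (x - xⱼ)/(xᵢ - xⱼ)

L_0(-2.0) = (-2.0 - (-1))/(-3 - (-1)) = 0.500000
L_1(-2.0) = (-2.0 - (-3))/(-1 - (-3)) = 0.500000

P(-2.0) = 9×L_0(-2.0) + (-8)×L_1(-2.0)
P(-2.0) = 0.500000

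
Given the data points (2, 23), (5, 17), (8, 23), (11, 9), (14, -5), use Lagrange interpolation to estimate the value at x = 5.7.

Lagrange interpolation formula:
P(x) = Σ yᵢ × Lᵢ(x)
where Lᵢ(x) = Π_{j≠i} (x - xⱼ)/(xᵢ - xⱼ)

L_0(5.7) = (5.7 - 5)/(2 - 5) × (5.7 - 8)/(2 - 8) × (5.7 - 11)/(2 - 11) × (5.7 - 14)/(2 - 14) = -0.036432
L_1(5.7) = (5.7 - 2)/(5 - 2) × (5.7 - 8)/(5 - 8) × (5.7 - 11)/(5 - 11) × (5.7 - 14)/(5 - 14) = 0.770278
L_2(5.7) = (5.7 - 2)/(8 - 2) × (5.7 - 5)/(8 - 5) × (5.7 - 11)/(8 - 11) × (5.7 - 14)/(8 - 14) = 0.351648
L_3(5.7) = (5.7 - 2)/(11 - 2) × (5.7 - 5)/(11 - 5) × (5.7 - 8)/(11 - 8) × (5.7 - 14)/(11 - 14) = -0.101735
L_4(5.7) = (5.7 - 2)/(14 - 2) × (5.7 - 5)/(14 - 5) × (5.7 - 8)/(14 - 8) × (5.7 - 11)/(14 - 11) = 0.016241

P(5.7) = 23×L_0(5.7) + 17×L_1(5.7) + 23×L_2(5.7) + 9×L_3(5.7) + (-5)×L_4(5.7)
P(5.7) = 19.347879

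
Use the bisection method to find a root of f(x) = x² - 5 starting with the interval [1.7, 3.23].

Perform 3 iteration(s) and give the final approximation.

f(x) = x² - 5
Initial interval: [1.7, 3.23]

Iteration 1:
  c_1 = (1.700000 + 3.230000)/2 = 2.465000
  f(c_1) = f(2.465000) = 1.076225
  f(a) × f(c) < 0, new interval: [1.700000, 2.465000]
Iteration 2:
  c_2 = (1.700000 + 2.465000)/2 = 2.082500
  f(c_2) = f(2.082500) = -0.663194
  f(a) × f(c) ≥ 0, new interval: [2.082500, 2.465000]
Iteration 3:
  c_3 = (2.082500 + 2.465000)/2 = 2.273750
  f(c_3) = f(2.273750) = 0.169939
  f(a) × f(c) < 0, new interval: [2.082500, 2.273750]

After 3 iteration(s), the approximation is c_3 = 2.273750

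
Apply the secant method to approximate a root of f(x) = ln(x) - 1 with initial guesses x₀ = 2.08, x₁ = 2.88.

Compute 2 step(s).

f(x) = ln(x) - 1
x₀ = 2.08, x₁ = 2.88

Secant formula: x_{n+1} = x_n - f(x_n)(x_n - x_{n-1})/(f(x_n) - f(x_{n-1}))

Iteration 1:
  f(2.080000) = -0.267632
  f(2.880000) = 0.057790
  x_2 = 2.880000 - 0.057790×(2.880000 - 2.080000)/(0.057790 - (-0.267632))
       = 2.737932
Iteration 2:
  f(2.880000) = 0.057790
  f(2.737932) = 0.007203
  x_3 = 2.737932 - 0.007203×(2.737932 - 2.880000)/(0.007203 - 0.057790)
       = 2.717704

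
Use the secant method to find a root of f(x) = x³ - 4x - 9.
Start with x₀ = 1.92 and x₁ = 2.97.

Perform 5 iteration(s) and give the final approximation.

f(x) = x³ - 4x - 9
x₀ = 1.92, x₁ = 2.97

Secant formula: x_{n+1} = x_n - f(x_n)(x_n - x_{n-1})/(f(x_n) - f(x_{n-1}))

Iteration 1:
  f(1.920000) = -9.602112
  f(2.970000) = 5.318073
  x_2 = 2.970000 - 5.318073×(2.970000 - 1.920000)/(5.318073 - (-9.602112))
       = 2.595743
Iteration 2:
  f(2.970000) = 5.318073
  f(2.595743) = -1.893155
  x_3 = 2.595743 - (-1.893155)×(2.595743 - 2.970000)/(-1.893155 - 5.318073)
       = 2.693997
Iteration 3:
  f(2.595743) = -1.893155
  f(2.693997) = -0.223989
  x_4 = 2.693997 - (-0.223989)×(2.693997 - 2.595743)/(-0.223989 - (-1.893155))
       = 2.707181
Iteration 4:
  f(2.693997) = -0.223989
  f(2.707181) = 0.011750
  x_5 = 2.707181 - 0.011750×(2.707181 - 2.693997)/(0.011750 - (-0.223989))
       = 2.706524
Iteration 5:
  f(2.707181) = 0.011750
  f(2.706524) = -0.000067
  x_6 = 2.706524 - (-0.000067)×(2.706524 - 2.707181)/(-0.000067 - 0.011750)
       = 2.706528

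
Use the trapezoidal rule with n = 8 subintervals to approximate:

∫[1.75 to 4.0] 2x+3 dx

f(x) = 2x+3
a = 1.75, b = 4.0, n = 8
h = (b - a)/n = 0.281250

Trapezoidal rule: (h/2)[f(x₀) + 2f(x₁) + 2f(x₂) + ... + f(xₙ)]

x_0 = 1.7500, f(x_0) = 6.500000, coefficient = 1
x_1 = 2.0312, f(x_1) = 7.062500, coefficient = 2
x_2 = 2.3125, f(x_2) = 7.625000, coefficient = 2
x_3 = 2.5938, f(x_3) = 8.187500, coefficient = 2
x_4 = 2.8750, f(x_4) = 8.750000, coefficient = 2
x_5 = 3.1562, f(x_5) = 9.312500, coefficient = 2
x_6 = 3.4375, f(x_6) = 9.875000, coefficient = 2
x_7 = 3.7188, f(x_7) = 10.437500, coefficient = 2
x_8 = 4.0000, f(x_8) = 11.000000, coefficient = 1

I ≈ (0.281250/2) × 140.000000 = 19.687500
Exact value: 19.687500
Error: 0.000000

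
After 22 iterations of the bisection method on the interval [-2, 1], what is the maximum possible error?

Bisection error bound: |error| ≤ (b-a)/2^n
|error| ≤ (1 - (-2))/2^22 = 3/2^22
|error| ≤ 0.0000007153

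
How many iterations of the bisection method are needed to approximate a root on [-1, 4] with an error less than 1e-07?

We need (b-a)/2^n ≤ 1e-07
(4 - (-1))/2^n ≤ 1e-07
5/2^n ≤ 1e-07
2^n ≥ 50000000
n ≥ log₂(50000000) = 25.58
n ≥ 26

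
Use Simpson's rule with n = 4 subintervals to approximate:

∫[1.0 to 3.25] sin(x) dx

f(x) = sin(x)
a = 1.0, b = 3.25, n = 4
h = (b - a)/n = 0.562500

Simpson's rule: (h/3)[f(x₀) + 4f(x₁) + 2f(x₂) + ... + f(xₙ)]

x_0 = 1.0000, f(x_0) = 0.841471, coefficient = 1
x_1 = 1.5625, f(x_1) = 0.999966, coefficient = 4
x_2 = 2.1250, f(x_2) = 0.850320, coefficient = 2
x_3 = 2.6875, f(x_3) = 0.438647, coefficient = 4
x_4 = 3.2500, f(x_4) = -0.108195, coefficient = 1

I ≈ (0.562500/3) × 8.188366 = 1.535319
Exact value: 1.534432
Error: 0.000887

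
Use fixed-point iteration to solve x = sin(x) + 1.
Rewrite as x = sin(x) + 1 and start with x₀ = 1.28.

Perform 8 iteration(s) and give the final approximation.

Equation: x = sin(x) + 1
Fixed-point form: x = sin(x) + 1
x₀ = 1.28

x_1 = g(1.280000) = 1.958016
x_2 = g(1.958016) = 1.925963
x_3 = g(1.925963) = 1.937589
x_4 = g(1.937589) = 1.933482
x_5 = g(1.933482) = 1.934947
x_6 = g(1.934947) = 1.934427
x_7 = g(1.934427) = 1.934612
x_8 = g(1.934612) = 1.934546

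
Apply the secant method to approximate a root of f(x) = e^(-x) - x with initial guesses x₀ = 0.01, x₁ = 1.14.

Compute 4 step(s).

f(x) = e^(-x) - x
x₀ = 0.01, x₁ = 1.14

Secant formula: x_{n+1} = x_n - f(x_n)(x_n - x_{n-1})/(f(x_n) - f(x_{n-1}))

Iteration 1:
  f(0.010000) = 0.980050
  f(1.140000) = -0.820181
  x_2 = 1.140000 - (-0.820181)×(1.140000 - 0.010000)/(-0.820181 - 0.980050)
       = 0.625175
Iteration 2:
  f(1.140000) = -0.820181
  f(0.625175) = -0.090007
  x_3 = 0.625175 - (-0.090007)×(0.625175 - 1.140000)/(-0.090007 - (-0.820181))
       = 0.561713
Iteration 3:
  f(0.625175) = -0.090007
  f(0.561713) = 0.008518
  x_4 = 0.561713 - 0.008518×(0.561713 - 0.625175)/(0.008518 - (-0.090007))
       = 0.567200
Iteration 4:
  f(0.561713) = 0.008518
  f(0.567200) = -0.000089
  x_5 = 0.567200 - (-0.000089)×(0.567200 - 0.561713)/(-0.000089 - 0.008518)
       = 0.567143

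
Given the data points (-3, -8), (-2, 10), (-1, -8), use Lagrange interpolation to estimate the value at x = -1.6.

Lagrange interpolation formula:
P(x) = Σ yᵢ × Lᵢ(x)
where Lᵢ(x) = Π_{j≠i} (x - xⱼ)/(xᵢ - xⱼ)

L_0(-1.6) = (-1.6 - (-2))/(-3 - (-2)) × (-1.6 - (-1))/(-3 - (-1)) = -0.120000
L_1(-1.6) = (-1.6 - (-3))/(-2 - (-3)) × (-1.6 - (-1))/(-2 - (-1)) = 0.840000
L_2(-1.6) = (-1.6 - (-3))/(-1 - (-3)) × (-1.6 - (-2))/(-1 - (-2)) = 0.280000

P(-1.6) = (-8)×L_0(-1.6) + 10×L_1(-1.6) + (-8)×L_2(-1.6)
P(-1.6) = 7.120000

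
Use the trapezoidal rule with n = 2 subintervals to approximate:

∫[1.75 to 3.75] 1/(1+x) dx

f(x) = 1/(1+x)
a = 1.75, b = 3.75, n = 2
h = (b - a)/n = 1.000000

Trapezoidal rule: (h/2)[f(x₀) + 2f(x₁) + 2f(x₂) + ... + f(xₙ)]

x_0 = 1.7500, f(x_0) = 0.363636, coefficient = 1
x_1 = 2.7500, f(x_1) = 0.266667, coefficient = 2
x_2 = 3.7500, f(x_2) = 0.210526, coefficient = 1

I ≈ (1.000000/2) × 1.107496 = 0.553748
Exact value: 0.546544
Error: 0.007204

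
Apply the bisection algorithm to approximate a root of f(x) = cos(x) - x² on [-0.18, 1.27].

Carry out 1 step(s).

f(x) = cos(x) - x²
Initial interval: [-0.18, 1.27]

Iteration 1:
  c_1 = (-0.180000 + 1.270000)/2 = 0.545000
  f(c_1) = f(0.545000) = 0.558102
  f(a) × f(c) ≥ 0, new interval: [0.545000, 1.270000]

After 1 iteration(s), the approximation is c_1 = 0.545000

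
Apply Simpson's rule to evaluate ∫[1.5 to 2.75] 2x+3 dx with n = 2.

f(x) = 2x+3
a = 1.5, b = 2.75, n = 2
h = (b - a)/n = 0.625000

Simpson's rule: (h/3)[f(x₀) + 4f(x₁) + 2f(x₂) + ... + f(xₙ)]

x_0 = 1.5000, f(x_0) = 6.000000, coefficient = 1
x_1 = 2.1250, f(x_1) = 7.250000, coefficient = 4
x_2 = 2.7500, f(x_2) = 8.500000, coefficient = 1

I ≈ (0.625000/3) × 43.500000 = 9.062500
Exact value: 9.062500
Error: 0.000000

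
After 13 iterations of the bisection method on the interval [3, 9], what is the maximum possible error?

Bisection error bound: |error| ≤ (b-a)/2^n
|error| ≤ (9 - 3)/2^13 = 6/2^13
|error| ≤ 0.0007324219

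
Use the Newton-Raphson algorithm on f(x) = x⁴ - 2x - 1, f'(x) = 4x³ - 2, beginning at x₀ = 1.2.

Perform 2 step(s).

f(x) = x⁴ - 2x - 1
f'(x) = 4x³ - 2
x₀ = 1.2

Newton-Raphson formula: x_{n+1} = x_n - f(x_n)/f'(x_n)

Iteration 1:
  f(1.200000) = -1.326400
  f'(1.200000) = 4.912000
  x_1 = 1.200000 - (-1.326400)/4.912000 = 1.470033
Iteration 2:
  f(1.470033) = 0.729838
  f'(1.470033) = 10.706937
  x_2 = 1.470033 - 0.729838/10.706937 = 1.401868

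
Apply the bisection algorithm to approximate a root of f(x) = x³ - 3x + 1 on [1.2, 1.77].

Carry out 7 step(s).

f(x) = x³ - 3x + 1
Initial interval: [1.2, 1.77]

Iteration 1:
  c_1 = (1.200000 + 1.770000)/2 = 1.485000
  f(c_1) = f(1.485000) = -0.180241
  f(a) × f(c) ≥ 0, new interval: [1.485000, 1.770000]
Iteration 2:
  c_2 = (1.485000 + 1.770000)/2 = 1.627500
  f(c_2) = f(1.627500) = 0.428351
  f(a) × f(c) < 0, new interval: [1.485000, 1.627500]
Iteration 3:
  c_3 = (1.485000 + 1.627500)/2 = 1.556250
  f(c_3) = f(1.556250) = 0.100354
  f(a) × f(c) < 0, new interval: [1.485000, 1.556250]
Iteration 4:
  c_4 = (1.485000 + 1.556250)/2 = 1.520625
  f(c_4) = f(1.520625) = -0.045733
  f(a) × f(c) ≥ 0, new interval: [1.520625, 1.556250]
Iteration 5:
  c_5 = (1.520625 + 1.556250)/2 = 1.538437
  f(c_5) = f(1.538437) = 0.025846
  f(a) × f(c) < 0, new interval: [1.520625, 1.538437]
Iteration 6:
  c_6 = (1.520625 + 1.538437)/2 = 1.529531
  f(c_6) = f(1.529531) = -0.010308
  f(a) × f(c) ≥ 0, new interval: [1.529531, 1.538437]
Iteration 7:
  c_7 = (1.529531 + 1.538437)/2 = 1.533984
  f(c_7) = f(1.533984) = 0.007678
  f(a) × f(c) < 0, new interval: [1.529531, 1.533984]

After 7 iteration(s), the approximation is c_7 = 1.533984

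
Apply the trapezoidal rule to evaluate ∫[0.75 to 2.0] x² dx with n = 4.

f(x) = x²
a = 0.75, b = 2.0, n = 4
h = (b - a)/n = 0.312500

Trapezoidal rule: (h/2)[f(x₀) + 2f(x₁) + 2f(x₂) + ... + f(xₙ)]

x_0 = 0.7500, f(x_0) = 0.562500, coefficient = 1
x_1 = 1.0625, f(x_1) = 1.128906, coefficient = 2
x_2 = 1.3750, f(x_2) = 1.890625, coefficient = 2
x_3 = 1.6875, f(x_3) = 2.847656, coefficient = 2
x_4 = 2.0000, f(x_4) = 4.000000, coefficient = 1

I ≈ (0.312500/2) × 16.296875 = 2.546387
Exact value: 2.526042
Error: 0.020345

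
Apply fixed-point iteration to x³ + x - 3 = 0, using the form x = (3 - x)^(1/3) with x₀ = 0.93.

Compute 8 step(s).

Equation: x³ + x - 3 = 0
Fixed-point form: x = (3 - x)^(1/3)
x₀ = 0.93

x_1 = g(0.930000) = 1.274452
x_2 = g(1.274452) = 1.199432
x_3 = g(1.199432) = 1.216568
x_4 = g(1.216568) = 1.212697
x_5 = g(1.212697) = 1.213574
x_6 = g(1.213574) = 1.213375
x_7 = g(1.213375) = 1.213420
x_8 = g(1.213420) = 1.213410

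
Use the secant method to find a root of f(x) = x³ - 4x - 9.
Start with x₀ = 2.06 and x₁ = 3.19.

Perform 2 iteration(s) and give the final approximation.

f(x) = x³ - 4x - 9
x₀ = 2.06, x₁ = 3.19

Secant formula: x_{n+1} = x_n - f(x_n)(x_n - x_{n-1})/(f(x_n) - f(x_{n-1}))

Iteration 1:
  f(2.060000) = -8.498184
  f(3.190000) = 10.701759
  x_2 = 3.190000 - 10.701759×(3.190000 - 2.060000)/(10.701759 - (-8.498184))
       = 2.560155
Iteration 2:
  f(3.190000) = 10.701759
  f(2.560155) = -2.460356
  x_3 = 2.560155 - (-2.460356)×(2.560155 - 3.190000)/(-2.460356 - 10.701759)
       = 2.677890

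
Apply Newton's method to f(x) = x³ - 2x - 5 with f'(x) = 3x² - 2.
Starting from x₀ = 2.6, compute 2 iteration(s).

f(x) = x³ - 2x - 5
f'(x) = 3x² - 2
x₀ = 2.6

Newton-Raphson formula: x_{n+1} = x_n - f(x_n)/f'(x_n)

Iteration 1:
  f(2.600000) = 7.376000
  f'(2.600000) = 18.280000
  x_1 = 2.600000 - 7.376000/18.280000 = 2.196499
Iteration 2:
  f(2.196499) = 1.204247
  f'(2.196499) = 12.473822
  x_2 = 2.196499 - 1.204247/12.473822 = 2.099957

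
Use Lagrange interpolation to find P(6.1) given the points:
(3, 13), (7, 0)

Lagrange interpolation formula:
P(x) = Σ yᵢ × Lᵢ(x)
where Lᵢ(x) = Π_{j≠i} (x - xⱼ)/(xᵢ - xⱼ)

L_0(6.1) = (6.1 - 7)/(3 - 7) = 0.225000
L_1(6.1) = (6.1 - 3)/(7 - 3) = 0.775000

P(6.1) = 13×L_0(6.1) + 0×L_1(6.1)
P(6.1) = 2.925000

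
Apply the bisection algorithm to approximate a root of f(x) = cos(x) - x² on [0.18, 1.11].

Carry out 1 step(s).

f(x) = cos(x) - x²
Initial interval: [0.18, 1.11]

Iteration 1:
  c_1 = (0.180000 + 1.110000)/2 = 0.645000
  f(c_1) = f(0.645000) = 0.383075
  f(a) × f(c) ≥ 0, new interval: [0.645000, 1.110000]

After 1 iteration(s), the approximation is c_1 = 0.645000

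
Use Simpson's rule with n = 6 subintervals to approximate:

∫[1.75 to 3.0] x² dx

f(x) = x²
a = 1.75, b = 3.0, n = 6
h = (b - a)/n = 0.208333

Simpson's rule: (h/3)[f(x₀) + 4f(x₁) + 2f(x₂) + ... + f(xₙ)]

x_0 = 1.7500, f(x_0) = 3.062500, coefficient = 1
x_1 = 1.9583, f(x_1) = 3.835069, coefficient = 4
x_2 = 2.1667, f(x_2) = 4.694444, coefficient = 2
x_3 = 2.3750, f(x_3) = 5.640625, coefficient = 4
x_4 = 2.5833, f(x_4) = 6.673611, coefficient = 2
x_5 = 2.7917, f(x_5) = 7.793403, coefficient = 4
x_6 = 3.0000, f(x_6) = 9.000000, coefficient = 1

I ≈ (0.208333/3) × 103.875000 = 7.213542
Exact value: 7.213542
Error: 0.000000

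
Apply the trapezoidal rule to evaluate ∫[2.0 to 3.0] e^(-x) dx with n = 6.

f(x) = e^(-x)
a = 2.0, b = 3.0, n = 6
h = (b - a)/n = 0.166667

Trapezoidal rule: (h/2)[f(x₀) + 2f(x₁) + 2f(x₂) + ... + f(xₙ)]

x_0 = 2.0000, f(x_0) = 0.135335, coefficient = 1
x_1 = 2.1667, f(x_1) = 0.114559, coefficient = 2
x_2 = 2.3333, f(x_2) = 0.096972, coefficient = 2
x_3 = 2.5000, f(x_3) = 0.082085, coefficient = 2
x_4 = 2.6667, f(x_4) = 0.069483, coefficient = 2
x_5 = 2.8333, f(x_5) = 0.058816, coefficient = 2
x_6 = 3.0000, f(x_6) = 0.049787, coefficient = 1

I ≈ (0.166667/2) × 1.028954 = 0.085746
Exact value: 0.085548
Error: 0.000198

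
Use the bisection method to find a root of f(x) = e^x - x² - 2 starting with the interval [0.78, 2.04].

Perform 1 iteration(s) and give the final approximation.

f(x) = e^x - x² - 2
Initial interval: [0.78, 2.04]

Iteration 1:
  c_1 = (0.780000 + 2.040000)/2 = 1.410000
  f(c_1) = f(1.410000) = 0.107855
  f(a) × f(c) < 0, new interval: [0.780000, 1.410000]

After 1 iteration(s), the approximation is c_1 = 1.410000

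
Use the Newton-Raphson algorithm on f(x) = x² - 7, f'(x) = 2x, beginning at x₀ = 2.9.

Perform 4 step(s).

f(x) = x² - 7
f'(x) = 2x
x₀ = 2.9

Newton-Raphson formula: x_{n+1} = x_n - f(x_n)/f'(x_n)

Iteration 1:
  f(2.900000) = 1.410000
  f'(2.900000) = 5.800000
  x_1 = 2.900000 - 1.410000/5.800000 = 2.656897
Iteration 2:
  f(2.656897) = 0.059099
  f'(2.656897) = 5.313793
  x_2 = 2.656897 - 0.059099/5.313793 = 2.645775
Iteration 3:
  f(2.645775) = 0.000124
  f'(2.645775) = 5.291549
  x_3 = 2.645775 - 0.000124/5.291549 = 2.645751
Iteration 4:
  f(2.645751) = 0.000000
  f'(2.645751) = 5.291503
  x_4 = 2.645751 - 0.000000/5.291503 = 2.645751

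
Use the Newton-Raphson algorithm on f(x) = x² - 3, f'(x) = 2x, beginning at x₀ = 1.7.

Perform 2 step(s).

f(x) = x² - 3
f'(x) = 2x
x₀ = 1.7

Newton-Raphson formula: x_{n+1} = x_n - f(x_n)/f'(x_n)

Iteration 1:
  f(1.700000) = -0.110000
  f'(1.700000) = 3.400000
  x_1 = 1.700000 - (-0.110000)/3.400000 = 1.732353
Iteration 2:
  f(1.732353) = 0.001047
  f'(1.732353) = 3.464706
  x_2 = 1.732353 - 0.001047/3.464706 = 1.732051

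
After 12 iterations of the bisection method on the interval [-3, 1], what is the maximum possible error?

Bisection error bound: |error| ≤ (b-a)/2^n
|error| ≤ (1 - (-3))/2^12 = 4/2^12
|error| ≤ 0.0009765625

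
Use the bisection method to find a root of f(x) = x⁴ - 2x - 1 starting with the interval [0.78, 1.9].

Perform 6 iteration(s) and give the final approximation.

f(x) = x⁴ - 2x - 1
Initial interval: [0.78, 1.9]

Iteration 1:
  c_1 = (0.780000 + 1.900000)/2 = 1.340000
  f(c_1) = f(1.340000) = -0.455821
  f(a) × f(c) ≥ 0, new interval: [1.340000, 1.900000]
Iteration 2:
  c_2 = (1.340000 + 1.900000)/2 = 1.620000
  f(c_2) = f(1.620000) = 2.647475
  f(a) × f(c) < 0, new interval: [1.340000, 1.620000]
Iteration 3:
  c_3 = (1.340000 + 1.620000)/2 = 1.480000
  f(c_3) = f(1.480000) = 0.837852
  f(a) × f(c) < 0, new interval: [1.340000, 1.480000]
Iteration 4:
  c_4 = (1.340000 + 1.480000)/2 = 1.410000
  f(c_4) = f(1.410000) = 0.132542
  f(a) × f(c) < 0, new interval: [1.340000, 1.410000]
Iteration 5:
  c_5 = (1.340000 + 1.410000)/2 = 1.375000
  f(c_5) = f(1.375000) = -0.175537
  f(a) × f(c) ≥ 0, new interval: [1.375000, 1.410000]
Iteration 6:
  c_6 = (1.375000 + 1.410000)/2 = 1.392500
  f(c_6) = f(1.392500) = -0.025061
  f(a) × f(c) ≥ 0, new interval: [1.392500, 1.410000]

After 6 iteration(s), the approximation is c_6 = 1.392500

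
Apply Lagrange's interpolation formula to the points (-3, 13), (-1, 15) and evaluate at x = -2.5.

Lagrange interpolation formula:
P(x) = Σ yᵢ × Lᵢ(x)
where Lᵢ(x) = Π_{j≠i} (x - xⱼ)/(xᵢ - xⱼ)

L_0(-2.5) = (-2.5 - (-1))/(-3 - (-1)) = 0.750000
L_1(-2.5) = (-2.5 - (-3))/(-1 - (-3)) = 0.250000

P(-2.5) = 13×L_0(-2.5) + 15×L_1(-2.5)
P(-2.5) = 13.500000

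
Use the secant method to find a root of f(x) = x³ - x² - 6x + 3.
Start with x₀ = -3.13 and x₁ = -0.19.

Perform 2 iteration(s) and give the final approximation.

f(x) = x³ - x² - 6x + 3
x₀ = -3.13, x₁ = -0.19

Secant formula: x_{n+1} = x_n - f(x_n)(x_n - x_{n-1})/(f(x_n) - f(x_{n-1}))

Iteration 1:
  f(-3.130000) = -18.681197
  f(-0.190000) = 4.097041
  x_2 = -0.190000 - 4.097041×(-0.190000 - (-3.130000))/(4.097041 - (-18.681197))
       = -0.718807
Iteration 2:
  f(-0.190000) = 4.097041
  f(-0.718807) = 6.424764
  x_3 = -0.718807 - 6.424764×(-0.718807 - (-0.190000))/(6.424764 - 4.097041)
       = 0.740757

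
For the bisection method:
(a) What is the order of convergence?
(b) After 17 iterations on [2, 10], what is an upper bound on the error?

(a) Bisection has linear (order 1) convergence; the error is halved each step.

(b) Error bound = (b-a)/2^n = (10 - 2)/2^{17}
    = 8/2^{17}

(a) 1 (linear); (b) error ≤ 6.10e-05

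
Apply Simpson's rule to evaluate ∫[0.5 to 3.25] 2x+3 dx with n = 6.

f(x) = 2x+3
a = 0.5, b = 3.25, n = 6
h = (b - a)/n = 0.458333

Simpson's rule: (h/3)[f(x₀) + 4f(x₁) + 2f(x₂) + ... + f(xₙ)]

x_0 = 0.5000, f(x_0) = 4.000000, coefficient = 1
x_1 = 0.9583, f(x_1) = 4.916667, coefficient = 4
x_2 = 1.4167, f(x_2) = 5.833333, coefficient = 2
x_3 = 1.8750, f(x_3) = 6.750000, coefficient = 4
x_4 = 2.3333, f(x_4) = 7.666667, coefficient = 2
x_5 = 2.7917, f(x_5) = 8.583333, coefficient = 4
x_6 = 3.2500, f(x_6) = 9.500000, coefficient = 1

I ≈ (0.458333/3) × 121.500000 = 18.562500
Exact value: 18.562500
Error: 0.000000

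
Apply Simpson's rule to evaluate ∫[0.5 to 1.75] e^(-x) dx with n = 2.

f(x) = e^(-x)
a = 0.5, b = 1.75, n = 2
h = (b - a)/n = 0.625000

Simpson's rule: (h/3)[f(x₀) + 4f(x₁) + 2f(x₂) + ... + f(xₙ)]

x_0 = 0.5000, f(x_0) = 0.606531, coefficient = 1
x_1 = 1.1250, f(x_1) = 0.324652, coefficient = 4
x_2 = 1.7500, f(x_2) = 0.173774, coefficient = 1

I ≈ (0.625000/3) × 2.078914 = 0.433107
Exact value: 0.432757
Error: 0.000350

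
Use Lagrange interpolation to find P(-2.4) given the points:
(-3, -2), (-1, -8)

Lagrange interpolation formula:
P(x) = Σ yᵢ × Lᵢ(x)
where Lᵢ(x) = Π_{j≠i} (x - xⱼ)/(xᵢ - xⱼ)

L_0(-2.4) = (-2.4 - (-1))/(-3 - (-1)) = 0.700000
L_1(-2.4) = (-2.4 - (-3))/(-1 - (-3)) = 0.300000

P(-2.4) = (-2)×L_0(-2.4) + (-8)×L_1(-2.4)
P(-2.4) = -3.800000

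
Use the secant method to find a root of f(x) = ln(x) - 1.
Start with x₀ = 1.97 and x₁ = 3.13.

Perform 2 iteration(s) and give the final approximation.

f(x) = ln(x) - 1
x₀ = 1.97, x₁ = 3.13

Secant formula: x_{n+1} = x_n - f(x_n)(x_n - x_{n-1})/(f(x_n) - f(x_{n-1}))

Iteration 1:
  f(1.970000) = -0.321966
  f(3.130000) = 0.141033
  x_2 = 3.130000 - 0.141033×(3.130000 - 1.970000)/(0.141033 - (-0.321966))
       = 2.776656
Iteration 2:
  f(3.130000) = 0.141033
  f(2.776656) = 0.021247
  x_3 = 2.776656 - 0.021247×(2.776656 - 3.130000)/(0.021247 - 0.141033)
       = 2.713981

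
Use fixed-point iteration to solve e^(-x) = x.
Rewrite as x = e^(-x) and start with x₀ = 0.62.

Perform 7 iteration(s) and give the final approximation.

Equation: e^(-x) = x
Fixed-point form: x = e^(-x)
x₀ = 0.62

x_1 = g(0.620000) = 0.537944
x_2 = g(0.537944) = 0.583947
x_3 = g(0.583947) = 0.557693
x_4 = g(0.557693) = 0.572529
x_5 = g(0.572529) = 0.564097
x_6 = g(0.564097) = 0.568873
x_7 = g(0.568873) = 0.566163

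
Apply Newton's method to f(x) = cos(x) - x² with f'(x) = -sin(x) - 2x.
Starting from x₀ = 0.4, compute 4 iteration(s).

f(x) = cos(x) - x²
f'(x) = -sin(x) - 2x
x₀ = 0.4

Newton-Raphson formula: x_{n+1} = x_n - f(x_n)/f'(x_n)

Iteration 1:
  f(0.400000) = 0.761061
  f'(0.400000) = -1.189418
  x_1 = 0.400000 - 0.761061/(-1.189418) = 1.039860
Iteration 2:
  f(1.039860) = -0.574967
  f'(1.039860) = -2.942053
  x_2 = 1.039860 - (-0.574967)/(-2.942053) = 0.844429
Iteration 3:
  f(0.844429) = -0.048902
  f'(0.844429) = -2.436450
  x_3 = 0.844429 - (-0.048902)/(-2.436450) = 0.824358
Iteration 4:
  f(0.824358) = -0.000538
  f'(0.824358) = -2.382828
  x_4 = 0.824358 - (-0.000538)/(-2.382828) = 0.824132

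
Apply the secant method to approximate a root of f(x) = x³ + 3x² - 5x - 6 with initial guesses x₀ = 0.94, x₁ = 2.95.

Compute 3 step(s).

f(x) = x³ + 3x² - 5x - 6
x₀ = 0.94, x₁ = 2.95

Secant formula: x_{n+1} = x_n - f(x_n)(x_n - x_{n-1})/(f(x_n) - f(x_{n-1}))

Iteration 1:
  f(0.940000) = -7.218616
  f(2.950000) = 31.029875
  x_2 = 2.950000 - 31.029875×(2.950000 - 0.940000)/(31.029875 - (-7.218616))
       = 1.319346
Iteration 2:
  f(2.950000) = 31.029875
  f(1.319346) = -5.078156
  x_3 = 1.319346 - (-5.078156)×(1.319346 - 2.950000)/(-5.078156 - 31.029875)
       = 1.548678
Iteration 3:
  f(1.319346) = -5.078156
  f(1.548678) = -2.833827
  x_4 = 1.548678 - (-2.833827)×(1.548678 - 1.319346)/(-2.833827 - (-5.078156))
       = 1.838246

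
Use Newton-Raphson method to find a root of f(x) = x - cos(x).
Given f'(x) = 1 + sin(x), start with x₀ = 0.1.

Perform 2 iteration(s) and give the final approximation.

f(x) = x - cos(x)
f'(x) = 1 + sin(x)
x₀ = 0.1

Newton-Raphson formula: x_{n+1} = x_n - f(x_n)/f'(x_n)

Iteration 1:
  f(0.100000) = -0.895004
  f'(0.100000) = 1.099833
  x_1 = 0.100000 - (-0.895004)/1.099833 = 0.913763
Iteration 2:
  f(0.913763) = 0.302993
  f'(0.913763) = 1.791808
  x_2 = 0.913763 - 0.302993/1.791808 = 0.744664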